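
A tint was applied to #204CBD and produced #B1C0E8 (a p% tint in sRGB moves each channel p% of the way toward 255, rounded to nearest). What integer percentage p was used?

65%

#204CBD is rgb(32, 76, 189); #B1C0E8 is rgb(177, 192, 232).
On the R channel (widest range): 177 ≈ 32 + (p/100)(255 − 32), so p ≈ 100×(177 − 32)/(255 − 32) = 14500/223 = 65.02.
p = 65 reproduces all three channels after rounding.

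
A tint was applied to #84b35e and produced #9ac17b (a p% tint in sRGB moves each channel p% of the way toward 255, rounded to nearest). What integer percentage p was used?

18%

#84b35e is rgb(132, 179, 94); #9ac17b is rgb(154, 193, 123).
On the B channel (widest range): 123 ≈ 94 + (p/100)(255 − 94), so p ≈ 100×(123 − 94)/(255 − 94) = 2900/161 = 18.01.
p = 18 reproduces all three channels after rounding.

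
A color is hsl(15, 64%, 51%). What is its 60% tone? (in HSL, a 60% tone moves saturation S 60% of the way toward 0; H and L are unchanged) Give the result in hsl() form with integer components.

hsl(15, 26%, 51%)

S moves 60% from 64 toward 0: 64 − 38.4 = 25.6 → 26.
H and L are unchanged.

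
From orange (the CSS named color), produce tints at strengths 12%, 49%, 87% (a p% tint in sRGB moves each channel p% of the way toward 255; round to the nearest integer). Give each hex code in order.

#FFB01F, #FFD17D, #FFF3DE

CSS orange is rgb(255, 165, 0).
12%: (255→255, 165 + 10.8 = 175.8→176, 0 + 30.6 = 30.6→31) → #FFB01F
49%: (255→255, 165 + 44.1 = 209.1→209, 0 + 124.95 = 124.95→125) → #FFD17D
87%: (255→255, 165 + 78.3 = 243.3→243, 0 + 221.85 = 221.85→222) → #FFF3DE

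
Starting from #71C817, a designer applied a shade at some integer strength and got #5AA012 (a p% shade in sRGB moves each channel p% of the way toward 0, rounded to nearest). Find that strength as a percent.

20%

#71C817 is rgb(113, 200, 23); #5AA012 is rgb(90, 160, 18).
On the G channel (widest range): 160 ≈ 200 + (p/100)(0 − 200), so p ≈ 100×(160 − 200)/(0 − 200) = -4000/-200 = 20.00.
p = 20 reproduces all three channels after rounding.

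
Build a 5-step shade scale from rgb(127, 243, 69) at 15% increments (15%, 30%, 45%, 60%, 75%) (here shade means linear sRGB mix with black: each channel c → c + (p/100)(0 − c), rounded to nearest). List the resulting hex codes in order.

15%: (127 − 19.05 = 107.95→108, 243 − 36.45 = 206.55→207, 69 − 10.35 = 58.65→59) → #6CCF3B
30%: (127 − 38.1 = 88.9→89, 243 − 72.9 = 170.1→170, 69 − 20.7 = 48.3→48) → #59AA30
45%: (127 − 57.15 = 69.85→70, 243 − 109.35 = 133.65→134, 69 − 31.05 = 37.95→38) → #468626
60%: (127 − 76.2 = 50.8→51, 243 − 145.8 = 97.2→97, 69 − 41.4 = 27.6→28) → #33611C
75%: (127 − 95.25 = 31.75→32, 243 − 182.25 = 60.75→61, 69 − 51.75 = 17.25→17) → #203D11

#6CCF3B, #59AA30, #468626, #33611C, #203D11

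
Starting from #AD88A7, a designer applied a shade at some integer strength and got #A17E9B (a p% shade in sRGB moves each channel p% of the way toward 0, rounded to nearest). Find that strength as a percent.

#AD88A7 is rgb(173, 136, 167); #A17E9B is rgb(161, 126, 155).
On the R channel (widest range): 161 ≈ 173 + (p/100)(0 − 173), so p ≈ 100×(161 − 173)/(0 − 173) = -1200/-173 = 6.94.
p = 7 reproduces all three channels after rounding.

7%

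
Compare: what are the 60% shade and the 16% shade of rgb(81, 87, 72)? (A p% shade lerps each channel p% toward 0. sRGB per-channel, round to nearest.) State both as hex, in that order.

#20231d, #44493c

60% shade:
  R: 81 + 0.6×(0−81) = 81 − 48.6 = 32.4 → 32
  G: 87 − 52.2 = 34.8 → 35
  B: 72 + 0.6×(0−72) = 72 − 43.2 = 28.8 → 29
  → #20231d
16% shade:
  R: 81 − 12.96 = 68.04 → 68
  G: 87 + 0.16×(0−87) = 87 − 13.92 = 73.08 → 73
  B: 72 − 11.52 = 60.48 → 60
  → #44493c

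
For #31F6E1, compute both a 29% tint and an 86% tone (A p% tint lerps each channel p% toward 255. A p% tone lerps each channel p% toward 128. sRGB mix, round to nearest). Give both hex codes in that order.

#6DF9EA, #75918E

#31F6E1 is rgb(49, 246, 225).
29% tint:
  R: 49 + 0.29×(255−49) = 49 + 59.74 = 108.74 → 109
  G: 246 + 0.29×(255−246) = 246 + 2.61 = 248.61 → 249
  B: 225 + 0.29×(255−225) = 225 + 8.7 = 233.7 → 234
  → #6DF9EA
86% tone:
  R: 49 + 0.86×(128−49) = 49 + 67.94 = 116.94 → 117
  G: 246 + 0.86×(128−246) = 246 − 101.48 = 144.52 → 145
  B: 225 + 0.86×(128−225) = 225 − 83.42 = 141.58 → 142
  → #75918E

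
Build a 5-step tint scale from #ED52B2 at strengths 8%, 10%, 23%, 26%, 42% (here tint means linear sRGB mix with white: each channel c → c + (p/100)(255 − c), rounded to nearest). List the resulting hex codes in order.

#EE60B8, #EF63BA, #F17AC4, #F27FC6, #F59BD2

#ED52B2 is rgb(237, 82, 178).
8%: (237 + 1.44 = 238.44→238, 82 + 13.84 = 95.84→96, 178 + 6.16 = 184.16→184) → #EE60B8
10%: (237 + 1.8 = 238.8→239, 82 + 17.3 = 99.3→99, 178 + 7.7 = 185.7→186) → #EF63BA
23%: (237 + 4.14 = 241.14→241, 82 + 39.79 = 121.79→122, 178 + 17.71 = 195.71→196) → #F17AC4
26%: (237 + 4.68 = 241.68→242, 82 + 44.98 = 126.98→127, 178 + 20.02 = 198.02→198) → #F27FC6
42%: (237 + 7.56 = 244.56→245, 82 + 72.66 = 154.66→155, 178 + 32.34 = 210.34→210) → #F59BD2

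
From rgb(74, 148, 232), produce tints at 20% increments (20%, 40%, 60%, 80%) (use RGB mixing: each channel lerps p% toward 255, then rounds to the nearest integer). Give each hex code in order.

20%: (74 + 36.2 = 110.2→110, 148 + 21.4 = 169.4→169, 232 + 4.6 = 236.6→237) → #6EA9ED
40%: (74 + 72.4 = 146.4→146, 148 + 42.8 = 190.8→191, 232 + 9.2 = 241.2→241) → #92BFF1
60%: (74 + 108.6 = 182.6→183, 148 + 64.2 = 212.2→212, 232 + 13.8 = 245.8→246) → #B7D4F6
80%: (74 + 144.8 = 218.8→219, 148 + 85.6 = 233.6→234, 232 + 18.4 = 250.4→250) → #DBEAFA

#6EA9ED, #92BFF1, #B7D4F6, #DBEAFA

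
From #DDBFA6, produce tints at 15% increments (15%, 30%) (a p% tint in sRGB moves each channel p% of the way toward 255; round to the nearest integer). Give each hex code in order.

#DDBFA6 is rgb(221, 191, 166).
15%: (221 + 5.1 = 226.1→226, 191 + 9.6 = 200.6→201, 166 + 13.35 = 179.35→179) → #E2C9B3
30%: (221 + 10.2 = 231.2→231, 191 + 19.2 = 210.2→210, 166 + 26.7 = 192.7→193) → #E7D2C1

#E2C9B3, #E7D2C1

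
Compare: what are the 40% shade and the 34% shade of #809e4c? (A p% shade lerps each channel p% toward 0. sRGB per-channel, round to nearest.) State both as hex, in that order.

#809e4c is rgb(128, 158, 76).
40% shade:
  R: 128 + 0.4×(0−128) = 128 − 51.2 = 76.8 → 77
  G: 158 − 63.2 = 94.8 → 95
  B: 76 + 0.4×(0−76) = 76 − 30.4 = 45.6 → 46
  → #4d5f2e
34% shade:
  R: 128 + 0.34×(0−128) = 128 − 43.52 = 84.48 → 84
  G: 158 − 53.72 = 104.28 → 104
  B: 76 − 25.84 = 50.16 → 50
  → #546832

#4d5f2e, #546832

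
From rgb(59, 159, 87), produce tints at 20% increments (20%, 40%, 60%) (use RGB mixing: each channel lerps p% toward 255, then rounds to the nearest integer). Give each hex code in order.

20%: (59 + 39.2 = 98.2→98, 159 + 19.2 = 178.2→178, 87 + 33.6 = 120.6→121) → #62b279
40%: (59 + 78.4 = 137.4→137, 159 + 38.4 = 197.4→197, 87 + 67.2 = 154.2→154) → #89c59a
60%: (59 + 117.6 = 176.6→177, 159 + 57.6 = 216.6→217, 87 + 100.8 = 187.8→188) → #b1d9bc

#62b279, #89c59a, #b1d9bc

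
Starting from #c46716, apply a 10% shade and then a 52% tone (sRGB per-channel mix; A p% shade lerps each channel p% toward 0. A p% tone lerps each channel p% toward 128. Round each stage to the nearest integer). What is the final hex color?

#976f4c

#c46716 is rgb(196, 103, 22).
Lerp each channel 10% toward 0:
  R: 196 − 19.6 = 176.4 → 176
  G: 103 + 0.1×(0−103) = 103 − 10.3 = 92.7 → 93
  B: 22 − 2.2 = 19.8 → 20
After the shade: rgb(176, 93, 20) = #b05d14.
Per channel, c → c + 0.52(128 − c):
  R: 176 + 0.52×(128−176) = 176 − 24.96 = 151.04 → 151
  G: 93 + 18.2 = 111.2 → 111
  B: 20 + 0.52×(128−20) = 20 + 56.16 = 76.16 → 76
rgb(151, 111, 76) = #976f4c.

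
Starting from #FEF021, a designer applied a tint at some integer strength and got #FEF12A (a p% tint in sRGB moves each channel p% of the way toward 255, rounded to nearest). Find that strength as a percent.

4%

#FEF021 is rgb(254, 240, 33); #FEF12A is rgb(254, 241, 42).
On the B channel (widest range): 42 ≈ 33 + (p/100)(255 − 33), so p ≈ 100×(42 − 33)/(255 − 33) = 900/222 = 4.05.
p = 4 reproduces all three channels after rounding.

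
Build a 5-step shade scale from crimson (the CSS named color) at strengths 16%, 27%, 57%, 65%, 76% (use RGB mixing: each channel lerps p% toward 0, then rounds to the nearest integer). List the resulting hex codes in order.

CSS crimson is rgb(220, 20, 60).
16%: (220 − 35.2 = 184.8→185, 20 − 3.2 = 16.8→17, 60 − 9.6 = 50.4→50) → #b91132
27%: (220 − 59.4 = 160.6→161, 20 − 5.4 = 14.6→15, 60 − 16.2 = 43.8→44) → #a10f2c
57%: (220 − 125.4 = 94.6→95, 20 − 11.4 = 8.6→9, 60 − 34.2 = 25.8→26) → #5f091a
65%: (220 − 143 = 77→77, 20 − 13 = 7→7, 60 − 39 = 21→21) → #4d0715
76%: (220 − 167.2 = 52.8→53, 20 − 15.2 = 4.8→5, 60 − 45.6 = 14.4→14) → #35050e

#b91132, #a10f2c, #5f091a, #4d0715, #35050e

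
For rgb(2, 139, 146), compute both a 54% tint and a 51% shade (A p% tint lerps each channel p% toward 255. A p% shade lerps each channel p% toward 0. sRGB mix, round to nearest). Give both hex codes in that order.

54% tint:
  R: 2 + 0.54×(255−2) = 2 + 136.62 = 138.62 → 139
  G: 139 + 62.64 = 201.64 → 202
  B: 146 + 58.86 = 204.86 → 205
  → #8BCACD
51% shade:
  R: 2 − 1.02 = 0.98 → 1
  G: 139 + 0.51×(0−139) = 139 − 70.89 = 68.11 → 68
  B: 146 + 0.51×(0−146) = 146 − 74.46 = 71.54 → 72
  → #014448

#8BCACD, #014448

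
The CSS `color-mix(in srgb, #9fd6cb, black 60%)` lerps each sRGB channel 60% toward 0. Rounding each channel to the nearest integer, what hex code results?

#405651

#9fd6cb is rgb(159, 214, 203).
A 60% shade moves each channel 60% toward 0:
  R: 159 + 0.6×(0−159) = 159 − 95.4 = 63.6 → 64
  G: 214 + 0.6×(0−214) = 214 − 128.4 = 85.6 → 86
  B: 203 − 121.8 = 81.2 → 81
rgb(64, 86, 81) = #405651.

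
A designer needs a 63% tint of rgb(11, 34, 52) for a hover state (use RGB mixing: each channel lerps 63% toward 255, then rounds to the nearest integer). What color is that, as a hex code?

#a5adb4

A 63% tint moves each channel 63% toward 255:
  R: 11 + 153.72 = 164.72 → 165
  G: 34 + 0.63×(255−34) = 34 + 139.23 = 173.23 → 173
  B: 52 + 0.63×(255−52) = 52 + 127.89 = 179.89 → 180
rgb(165, 173, 180) = #a5adb4.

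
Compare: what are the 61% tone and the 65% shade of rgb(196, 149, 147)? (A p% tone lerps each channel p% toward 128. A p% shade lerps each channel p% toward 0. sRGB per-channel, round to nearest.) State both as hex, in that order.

61% tone:
  R: 196 − 41.48 = 154.52 → 155
  G: 149 + 0.61×(128−149) = 149 − 12.81 = 136.19 → 136
  B: 147 + 0.61×(128−147) = 147 − 11.59 = 135.41 → 135
  → #9b8887
65% shade:
  R: 196 + 0.65×(0−196) = 196 − 127.4 = 68.6 → 69
  G: 149 − 96.85 = 52.15 → 52
  B: 147 + 0.65×(0−147) = 147 − 95.55 = 51.45 → 51
  → #453433

#9b8887, #453433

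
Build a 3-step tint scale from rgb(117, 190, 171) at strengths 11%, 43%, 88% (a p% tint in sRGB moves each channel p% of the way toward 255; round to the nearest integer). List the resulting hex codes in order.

#84C5B4, #B0DACF, #EEF7F5

11%: (117 + 15.18 = 132.18→132, 190 + 7.15 = 197.15→197, 171 + 9.24 = 180.24→180) → #84C5B4
43%: (117 + 59.34 = 176.34→176, 190 + 27.95 = 217.95→218, 171 + 36.12 = 207.12→207) → #B0DACF
88%: (117 + 121.44 = 238.44→238, 190 + 57.2 = 247.2→247, 171 + 73.92 = 244.92→245) → #EEF7F5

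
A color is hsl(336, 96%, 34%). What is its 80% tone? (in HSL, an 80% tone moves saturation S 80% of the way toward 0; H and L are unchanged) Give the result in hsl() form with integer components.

hsl(336, 19%, 34%)

S moves 80% from 96 toward 0: 96 − 76.8 = 19.2 → 19.
H and L are unchanged.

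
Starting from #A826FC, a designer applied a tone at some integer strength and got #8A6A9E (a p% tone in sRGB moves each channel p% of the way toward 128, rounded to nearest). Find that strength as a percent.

76%

#A826FC is rgb(168, 38, 252); #8A6A9E is rgb(138, 106, 158).
On the B channel (widest range): 158 ≈ 252 + (p/100)(128 − 252), so p ≈ 100×(158 − 252)/(128 − 252) = -9400/-124 = 75.81.
p = 76 reproduces all three channels after rounding.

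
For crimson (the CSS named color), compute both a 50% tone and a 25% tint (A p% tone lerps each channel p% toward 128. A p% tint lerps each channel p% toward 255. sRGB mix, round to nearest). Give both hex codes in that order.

#ae4a5e, #e54f6d

CSS crimson is rgb(220, 20, 60).
50% tone:
  R: 220 + 0.5×(128−220) = 220 − 46 = 174 → 174
  G: 20 + 0.5×(128−20) = 20 + 54 = 74 → 74
  B: 60 + 0.5×(128−60) = 60 + 34 = 94 → 94
  → #ae4a5e
25% tint:
  R: 220 + 0.25×(255−220) = 220 + 8.75 = 228.75 → 229
  G: 20 + 58.75 = 78.75 → 79
  B: 60 + 0.25×(255−60) = 60 + 48.75 = 108.75 → 109
  → #e54f6d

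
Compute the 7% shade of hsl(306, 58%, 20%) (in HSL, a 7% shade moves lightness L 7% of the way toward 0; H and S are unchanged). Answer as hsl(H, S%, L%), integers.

hsl(306, 58%, 19%)

L moves 7% from 20 toward 0: 20 − 1.4 = 18.6 → 19.
H and S are unchanged.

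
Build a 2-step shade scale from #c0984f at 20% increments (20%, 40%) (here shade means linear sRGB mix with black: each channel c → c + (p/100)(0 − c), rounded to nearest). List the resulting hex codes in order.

#c0984f is rgb(192, 152, 79).
20%: (192 − 38.4 = 153.6→154, 152 − 30.4 = 121.6→122, 79 − 15.8 = 63.2→63) → #9a7a3f
40%: (192 − 76.8 = 115.2→115, 152 − 60.8 = 91.2→91, 79 − 31.6 = 47.4→47) → #735b2f

#9a7a3f, #735b2f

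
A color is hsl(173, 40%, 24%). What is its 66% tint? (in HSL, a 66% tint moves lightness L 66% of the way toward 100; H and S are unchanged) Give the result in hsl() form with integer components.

hsl(173, 40%, 74%)

L moves 66% from 24 toward 100: 24 + 50.16 = 74.16 → 74.
H and S are unchanged.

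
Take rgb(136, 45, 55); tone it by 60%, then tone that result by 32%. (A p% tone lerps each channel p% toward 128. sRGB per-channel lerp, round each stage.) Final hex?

A 60% tone moves each channel 60% toward 128:
  R: 136 − 4.8 = 131.2 → 131
  G: 45 + 0.6×(128−45) = 45 + 49.8 = 94.8 → 95
  B: 55 + 0.6×(128−55) = 55 + 43.8 = 98.8 → 99
After the tone: rgb(131, 95, 99) = #835F63.
A 32% tone moves each channel 32% toward 128:
  R: 131 + 0.32×(128−131) = 131 − 0.96 = 130.04 → 130
  G: 95 + 0.32×(128−95) = 95 + 10.56 = 105.56 → 106
  B: 99 + 9.28 = 108.28 → 108
rgb(130, 106, 108) = #826A6C.

#826A6C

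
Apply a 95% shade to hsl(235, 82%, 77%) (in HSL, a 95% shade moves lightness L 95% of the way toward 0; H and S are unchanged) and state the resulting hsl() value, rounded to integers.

L moves 95% from 77 toward 0: 77 − 73.15 = 3.85 → 4.
H and S are unchanged.

hsl(235, 82%, 4%)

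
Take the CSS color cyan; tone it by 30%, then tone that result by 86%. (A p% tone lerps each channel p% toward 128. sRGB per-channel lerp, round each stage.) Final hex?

CSS cyan is rgb(0, 255, 255).
Lerp each channel 30% toward 128:
  R: 0 + 38.4 = 38.4 → 38
  G: 255 − 38.1 = 216.9 → 217
  B: 255 + 0.3×(128−255) = 255 − 38.1 = 216.9 → 217
After the tone: rgb(38, 217, 217) = #26D9D9.
Per channel, c → c + 0.86(128 − c):
  R: 38 + 77.4 = 115.4 → 115
  G: 217 + 0.86×(128−217) = 217 − 76.54 = 140.46 → 140
  B: 217 + 0.86×(128−217) = 217 − 76.54 = 140.46 → 140
rgb(115, 140, 140) = #738C8C.

#738C8C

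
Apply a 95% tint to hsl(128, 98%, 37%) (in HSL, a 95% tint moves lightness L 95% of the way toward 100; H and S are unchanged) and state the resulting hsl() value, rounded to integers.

L moves 95% from 37 toward 100: 37 + 59.85 = 96.85 → 97.
H and S are unchanged.

hsl(128, 98%, 97%)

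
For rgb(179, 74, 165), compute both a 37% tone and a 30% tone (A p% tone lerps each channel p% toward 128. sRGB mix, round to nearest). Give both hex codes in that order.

37% tone:
  R: 179 + 0.37×(128−179) = 179 − 18.87 = 160.13 → 160
  G: 74 + 19.98 = 93.98 → 94
  B: 165 + 0.37×(128−165) = 165 − 13.69 = 151.31 → 151
  → #a05e97
30% tone:
  R: 179 − 15.3 = 163.7 → 164
  G: 74 + 16.2 = 90.2 → 90
  B: 165 − 11.1 = 153.9 → 154
  → #a45a9a

#a05e97, #a45a9a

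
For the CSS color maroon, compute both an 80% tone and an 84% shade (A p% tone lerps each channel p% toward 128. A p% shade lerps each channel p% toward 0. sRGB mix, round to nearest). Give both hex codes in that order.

#806666, #140000

CSS maroon is rgb(128, 0, 0).
80% tone:
  R: 128 + 0 = 128 → 128
  G: 0 + 102.4 = 102.4 → 102
  B: 0 + 102.4 = 102.4 → 102
  → #806666
84% shade:
  R: 128 − 107.52 = 20.48 → 20
  G: 0 + 0.84×(0−0) = 0 + 0 = 0 → 0
  B: 0 + 0.84×(0−0) = 0 + 0 = 0 → 0
  → #140000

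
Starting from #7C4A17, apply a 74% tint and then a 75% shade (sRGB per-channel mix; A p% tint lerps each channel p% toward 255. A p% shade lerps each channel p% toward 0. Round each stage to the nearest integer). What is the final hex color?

#7C4A17 is rgb(124, 74, 23).
Lerp each channel 74% toward 255:
  R: 124 + 0.74×(255−124) = 124 + 96.94 = 220.94 → 221
  G: 74 + 133.94 = 207.94 → 208
  B: 23 + 0.74×(255−23) = 23 + 171.68 = 194.68 → 195
After the tint: rgb(221, 208, 195) = #DDD0C3.
Per channel, c → c + 0.75(0 − c):
  R: 221 − 165.75 = 55.25 → 55
  G: 208 − 156 = 52 → 52
  B: 195 + 0.75×(0−195) = 195 − 146.25 = 48.75 → 49
rgb(55, 52, 49) = #373431.

#373431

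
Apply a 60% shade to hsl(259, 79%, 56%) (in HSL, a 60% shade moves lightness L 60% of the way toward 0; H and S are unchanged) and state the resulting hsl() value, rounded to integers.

hsl(259, 79%, 22%)

L moves 60% from 56 toward 0: 56 − 33.6 = 22.4 → 22.
H and S are unchanged.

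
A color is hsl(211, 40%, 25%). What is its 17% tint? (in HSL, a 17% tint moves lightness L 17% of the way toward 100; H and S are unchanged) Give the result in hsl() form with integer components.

hsl(211, 40%, 38%)

L moves 17% from 25 toward 100: 25 + 12.75 = 37.75 → 38.
H and S are unchanged.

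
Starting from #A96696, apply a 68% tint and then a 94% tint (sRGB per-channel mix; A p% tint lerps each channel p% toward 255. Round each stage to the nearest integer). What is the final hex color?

#FDFCFD

#A96696 is rgb(169, 102, 150).
Per channel, c → c + 0.68(255 − c):
  R: 169 + 0.68×(255−169) = 169 + 58.48 = 227.48 → 227
  G: 102 + 104.04 = 206.04 → 206
  B: 150 + 0.68×(255−150) = 150 + 71.4 = 221.4 → 221
After the tint: rgb(227, 206, 221) = #E3CEDD.
Per channel, c → c + 0.94(255 − c):
  R: 227 + 26.32 = 253.32 → 253
  G: 206 + 0.94×(255−206) = 206 + 46.06 = 252.06 → 252
  B: 221 + 31.96 = 252.96 → 253
rgb(253, 252, 253) = #FDFCFD.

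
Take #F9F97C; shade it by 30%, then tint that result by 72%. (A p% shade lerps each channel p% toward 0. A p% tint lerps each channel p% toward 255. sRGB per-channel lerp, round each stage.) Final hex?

#E8E8D0

#F9F97C is rgb(249, 249, 124).
A 30% shade moves each channel 30% toward 0:
  R: 249 + 0.3×(0−249) = 249 − 74.7 = 174.3 → 174
  G: 249 + 0.3×(0−249) = 249 − 74.7 = 174.3 → 174
  B: 124 − 37.2 = 86.8 → 87
After the shade: rgb(174, 174, 87) = #AEAE57.
A 72% tint moves each channel 72% toward 255:
  R: 174 + 0.72×(255−174) = 174 + 58.32 = 232.32 → 232
  G: 174 + 58.32 = 232.32 → 232
  B: 87 + 0.72×(255−87) = 87 + 120.96 = 207.96 → 208
rgb(232, 232, 208) = #E8E8D0.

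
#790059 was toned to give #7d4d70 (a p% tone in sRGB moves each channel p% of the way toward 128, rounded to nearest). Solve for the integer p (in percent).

#790059 is rgb(121, 0, 89); #7d4d70 is rgb(125, 77, 112).
On the G channel (widest range): 77 ≈ 0 + (p/100)(128 − 0), so p ≈ 100×(77 − 0)/(128 − 0) = 7700/128 = 60.16.
p = 60 reproduces all three channels after rounding.

60%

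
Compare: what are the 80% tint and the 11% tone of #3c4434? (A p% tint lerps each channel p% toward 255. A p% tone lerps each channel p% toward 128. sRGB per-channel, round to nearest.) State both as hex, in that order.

#d8dad6, #434b3c

#3c4434 is rgb(60, 68, 52).
80% tint:
  R: 60 + 0.8×(255−60) = 60 + 156 = 216 → 216
  G: 68 + 149.6 = 217.6 → 218
  B: 52 + 0.8×(255−52) = 52 + 162.4 = 214.4 → 214
  → #d8dad6
11% tone:
  R: 60 + 0.11×(128−60) = 60 + 7.48 = 67.48 → 67
  G: 68 + 6.6 = 74.6 → 75
  B: 52 + 0.11×(128−52) = 52 + 8.36 = 60.36 → 60
  → #434b3c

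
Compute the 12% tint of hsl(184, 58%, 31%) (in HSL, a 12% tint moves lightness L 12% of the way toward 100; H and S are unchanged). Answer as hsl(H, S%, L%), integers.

L moves 12% from 31 toward 100: 31 + 8.28 = 39.28 → 39.
H and S are unchanged.

hsl(184, 58%, 39%)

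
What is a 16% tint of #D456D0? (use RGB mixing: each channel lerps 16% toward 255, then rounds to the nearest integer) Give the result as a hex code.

#DB71D8

#D456D0 is rgb(212, 86, 208).
Lerp each channel 16% toward 255:
  R: 212 + 6.88 = 218.88 → 219
  G: 86 + 0.16×(255−86) = 86 + 27.04 = 113.04 → 113
  B: 208 + 7.52 = 215.52 → 216
rgb(219, 113, 216) = #DB71D8.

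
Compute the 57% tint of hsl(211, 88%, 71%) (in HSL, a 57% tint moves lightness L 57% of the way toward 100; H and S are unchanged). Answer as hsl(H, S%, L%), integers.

L moves 57% from 71 toward 100: 71 + 16.53 = 87.53 → 88.
H and S are unchanged.

hsl(211, 88%, 88%)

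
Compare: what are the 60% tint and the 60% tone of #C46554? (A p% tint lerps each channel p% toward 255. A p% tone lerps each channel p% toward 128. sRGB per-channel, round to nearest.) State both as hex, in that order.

#C46554 is rgb(196, 101, 84).
60% tint:
  R: 196 + 0.6×(255−196) = 196 + 35.4 = 231.4 → 231
  G: 101 + 0.6×(255−101) = 101 + 92.4 = 193.4 → 193
  B: 84 + 102.6 = 186.6 → 187
  → #E7C1BB
60% tone:
  R: 196 + 0.6×(128−196) = 196 − 40.8 = 155.2 → 155
  G: 101 + 0.6×(128−101) = 101 + 16.2 = 117.2 → 117
  B: 84 + 26.4 = 110.4 → 110
  → #9B756E

#E7C1BB, #9B756E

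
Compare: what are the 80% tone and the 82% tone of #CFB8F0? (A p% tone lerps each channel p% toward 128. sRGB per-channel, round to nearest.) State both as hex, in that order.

#908B96, #8E8A94

#CFB8F0 is rgb(207, 184, 240).
80% tone:
  R: 207 − 63.2 = 143.8 → 144
  G: 184 + 0.8×(128−184) = 184 − 44.8 = 139.2 → 139
  B: 240 − 89.6 = 150.4 → 150
  → #908B96
82% tone:
  R: 207 − 64.78 = 142.22 → 142
  G: 184 − 45.92 = 138.08 → 138
  B: 240 − 91.84 = 148.16 → 148
  → #8E8A94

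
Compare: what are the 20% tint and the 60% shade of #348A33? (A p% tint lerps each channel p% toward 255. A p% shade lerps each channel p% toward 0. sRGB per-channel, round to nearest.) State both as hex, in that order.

#348A33 is rgb(52, 138, 51).
20% tint:
  R: 52 + 0.2×(255−52) = 52 + 40.6 = 92.6 → 93
  G: 138 + 0.2×(255−138) = 138 + 23.4 = 161.4 → 161
  B: 51 + 40.8 = 91.8 → 92
  → #5DA15C
60% shade:
  R: 52 + 0.6×(0−52) = 52 − 31.2 = 20.8 → 21
  G: 138 + 0.6×(0−138) = 138 − 82.8 = 55.2 → 55
  B: 51 + 0.6×(0−51) = 51 − 30.6 = 20.4 → 20
  → #153714

#5DA15C, #153714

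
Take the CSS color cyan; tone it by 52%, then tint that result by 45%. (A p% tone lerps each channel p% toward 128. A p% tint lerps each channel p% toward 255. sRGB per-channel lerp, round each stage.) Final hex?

#98dbdb

CSS cyan is rgb(0, 255, 255).
A 52% tone moves each channel 52% toward 128:
  R: 0 + 0.52×(128−0) = 0 + 66.56 = 66.56 → 67
  G: 255 + 0.52×(128−255) = 255 − 66.04 = 188.96 → 189
  B: 255 − 66.04 = 188.96 → 189
After the tone: rgb(67, 189, 189) = #43bdbd.
Per channel, c → c + 0.45(255 − c):
  R: 67 + 0.45×(255−67) = 67 + 84.6 = 151.6 → 152
  G: 189 + 29.7 = 218.7 → 219
  B: 189 + 0.45×(255−189) = 189 + 29.7 = 218.7 → 219
rgb(152, 219, 219) = #98dbdb.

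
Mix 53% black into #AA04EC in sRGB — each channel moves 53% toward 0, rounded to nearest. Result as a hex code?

#AA04EC is rgb(170, 4, 236).
Per channel, c → c + 0.53(0 − c):
  R: 170 − 90.1 = 79.9 → 80
  G: 4 − 2.12 = 1.88 → 2
  B: 236 + 0.53×(0−236) = 236 − 125.08 = 110.92 → 111
rgb(80, 2, 111) = #50026F.

#50026F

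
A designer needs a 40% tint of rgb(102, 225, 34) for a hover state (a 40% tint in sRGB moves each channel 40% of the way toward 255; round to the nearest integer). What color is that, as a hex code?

A 40% tint moves each channel 40% toward 255:
  R: 102 + 61.2 = 163.2 → 163
  G: 225 + 12 = 237 → 237
  B: 34 + 0.4×(255−34) = 34 + 88.4 = 122.4 → 122
rgb(163, 237, 122) = #a3ed7a.

#a3ed7a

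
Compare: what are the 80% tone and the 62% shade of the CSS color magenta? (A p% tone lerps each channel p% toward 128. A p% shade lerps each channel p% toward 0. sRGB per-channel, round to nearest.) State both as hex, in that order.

CSS magenta is rgb(255, 0, 255).
80% tone:
  R: 255 − 101.6 = 153.4 → 153
  G: 0 + 0.8×(128−0) = 0 + 102.4 = 102.4 → 102
  B: 255 − 101.6 = 153.4 → 153
  → #996699
62% shade:
  R: 255 + 0.62×(0−255) = 255 − 158.1 = 96.9 → 97
  G: 0 + 0.62×(0−0) = 0 + 0 = 0 → 0
  B: 255 + 0.62×(0−255) = 255 − 158.1 = 96.9 → 97
  → #610061

#996699, #610061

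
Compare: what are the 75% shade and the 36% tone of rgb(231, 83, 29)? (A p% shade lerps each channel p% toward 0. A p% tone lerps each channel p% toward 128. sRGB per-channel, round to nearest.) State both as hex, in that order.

#3A1507, #C26341

75% shade:
  R: 231 + 0.75×(0−231) = 231 − 173.25 = 57.75 → 58
  G: 83 + 0.75×(0−83) = 83 − 62.25 = 20.75 → 21
  B: 29 − 21.75 = 7.25 → 7
  → #3A1507
36% tone:
  R: 231 + 0.36×(128−231) = 231 − 37.08 = 193.92 → 194
  G: 83 + 16.2 = 99.2 → 99
  B: 29 + 0.36×(128−29) = 29 + 35.64 = 64.64 → 65
  → #C26341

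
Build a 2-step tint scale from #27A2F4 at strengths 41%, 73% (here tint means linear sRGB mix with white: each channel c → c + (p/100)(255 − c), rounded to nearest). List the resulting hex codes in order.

#27A2F4 is rgb(39, 162, 244).
41%: (39 + 88.56 = 127.56→128, 162 + 38.13 = 200.13→200, 244 + 4.51 = 248.51→249) → #80C8F9
73%: (39 + 157.68 = 196.68→197, 162 + 67.89 = 229.89→230, 244 + 8.03 = 252.03→252) → #C5E6FC

#80C8F9, #C5E6FC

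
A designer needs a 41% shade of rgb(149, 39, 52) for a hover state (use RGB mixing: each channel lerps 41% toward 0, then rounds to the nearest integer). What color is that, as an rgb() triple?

rgb(88, 23, 31)

Per channel, c → c + 0.41(0 − c):
  R: 149 + 0.41×(0−149) = 149 − 61.09 = 87.91 → 88
  G: 39 + 0.41×(0−39) = 39 − 15.99 = 23.01 → 23
  B: 52 − 21.32 = 30.68 → 31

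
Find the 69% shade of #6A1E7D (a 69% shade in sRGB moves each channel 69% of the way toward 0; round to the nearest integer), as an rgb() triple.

rgb(33, 9, 39)

#6A1E7D is rgb(106, 30, 125).
Lerp each channel 69% toward 0:
  R: 106 + 0.69×(0−106) = 106 − 73.14 = 32.86 → 33
  G: 30 − 20.7 = 9.3 → 9
  B: 125 + 0.69×(0−125) = 125 − 86.25 = 38.75 → 39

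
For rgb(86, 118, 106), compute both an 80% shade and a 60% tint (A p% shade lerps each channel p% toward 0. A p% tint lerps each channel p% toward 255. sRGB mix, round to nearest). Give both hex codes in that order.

80% shade:
  R: 86 − 68.8 = 17.2 → 17
  G: 118 − 94.4 = 23.6 → 24
  B: 106 − 84.8 = 21.2 → 21
  → #111815
60% tint:
  R: 86 + 0.6×(255−86) = 86 + 101.4 = 187.4 → 187
  G: 118 + 82.2 = 200.2 → 200
  B: 106 + 89.4 = 195.4 → 195
  → #bbc8c3

#111815, #bbc8c3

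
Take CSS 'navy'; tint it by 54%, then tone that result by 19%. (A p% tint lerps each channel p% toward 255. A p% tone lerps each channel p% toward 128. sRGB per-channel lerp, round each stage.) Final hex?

#8888b8

CSS navy is rgb(0, 0, 128).
Lerp each channel 54% toward 255:
  R: 0 + 0.54×(255−0) = 0 + 137.7 = 137.7 → 138
  G: 0 + 137.7 = 137.7 → 138
  B: 128 + 68.58 = 196.58 → 197
After the tint: rgb(138, 138, 197) = #8a8ac5.
Lerp each channel 19% toward 128:
  R: 138 − 1.9 = 136.1 → 136
  G: 138 − 1.9 = 136.1 → 136
  B: 197 + 0.19×(128−197) = 197 − 13.11 = 183.89 → 184
rgb(136, 136, 184) = #8888b8.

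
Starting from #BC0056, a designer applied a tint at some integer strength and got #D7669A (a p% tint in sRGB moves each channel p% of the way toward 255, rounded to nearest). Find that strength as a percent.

40%

#BC0056 is rgb(188, 0, 86); #D7669A is rgb(215, 102, 154).
On the G channel (widest range): 102 ≈ 0 + (p/100)(255 − 0), so p ≈ 100×(102 − 0)/(255 − 0) = 10200/255 = 40.00.
p = 40 reproduces all three channels after rounding.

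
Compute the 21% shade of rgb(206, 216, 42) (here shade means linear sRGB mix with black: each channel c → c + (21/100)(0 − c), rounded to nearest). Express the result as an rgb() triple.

Per channel, c → c + 0.21(0 − c):
  R: 206 + 0.21×(0−206) = 206 − 43.26 = 162.74 → 163
  G: 216 + 0.21×(0−216) = 216 − 45.36 = 170.64 → 171
  B: 42 + 0.21×(0−42) = 42 − 8.82 = 33.18 → 33

rgb(163, 171, 33)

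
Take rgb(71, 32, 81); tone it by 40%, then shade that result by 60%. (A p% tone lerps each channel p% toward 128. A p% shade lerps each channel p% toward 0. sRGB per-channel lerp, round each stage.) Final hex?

A 40% tone moves each channel 40% toward 128:
  R: 71 + 0.4×(128−71) = 71 + 22.8 = 93.8 → 94
  G: 32 + 0.4×(128−32) = 32 + 38.4 = 70.4 → 70
  B: 81 + 18.8 = 99.8 → 100
After the tone: rgb(94, 70, 100) = #5E4664.
Per channel, c → c + 0.6(0 − c):
  R: 94 + 0.6×(0−94) = 94 − 56.4 = 37.6 → 38
  G: 70 − 42 = 28 → 28
  B: 100 − 60 = 40 → 40
rgb(38, 28, 40) = #261C28.

#261C28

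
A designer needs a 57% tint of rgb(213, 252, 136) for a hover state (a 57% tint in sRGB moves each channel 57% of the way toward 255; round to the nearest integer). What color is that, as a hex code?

Lerp each channel 57% toward 255:
  R: 213 + 0.57×(255−213) = 213 + 23.94 = 236.94 → 237
  G: 252 + 0.57×(255−252) = 252 + 1.71 = 253.71 → 254
  B: 136 + 0.57×(255−136) = 136 + 67.83 = 203.83 → 204
rgb(237, 254, 204) = #edfecc.

#edfecc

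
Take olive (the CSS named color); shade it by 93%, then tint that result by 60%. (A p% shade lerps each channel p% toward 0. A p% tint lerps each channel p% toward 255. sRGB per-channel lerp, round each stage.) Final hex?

#9D9D99

CSS olive is rgb(128, 128, 0).
Lerp each channel 93% toward 0:
  R: 128 + 0.93×(0−128) = 128 − 119.04 = 8.96 → 9
  G: 128 − 119.04 = 8.96 → 9
  B: 0 + 0.93×(0−0) = 0 + 0 = 0 → 0
After the shade: rgb(9, 9, 0) = #090900.
A 60% tint moves each channel 60% toward 255:
  R: 9 + 0.6×(255−9) = 9 + 147.6 = 156.6 → 157
  G: 9 + 147.6 = 156.6 → 157
  B: 0 + 0.6×(255−0) = 0 + 153 = 153 → 153
rgb(157, 157, 153) = #9D9D99.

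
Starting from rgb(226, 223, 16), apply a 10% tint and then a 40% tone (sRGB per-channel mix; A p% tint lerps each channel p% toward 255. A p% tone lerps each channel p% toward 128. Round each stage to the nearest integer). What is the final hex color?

A 10% tint moves each channel 10% toward 255:
  R: 226 + 0.1×(255−226) = 226 + 2.9 = 228.9 → 229
  G: 223 + 0.1×(255−223) = 223 + 3.2 = 226.2 → 226
  B: 16 + 0.1×(255−16) = 16 + 23.9 = 39.9 → 40
After the tint: rgb(229, 226, 40) = #E5E228.
Lerp each channel 40% toward 128:
  R: 229 + 0.4×(128−229) = 229 − 40.4 = 188.6 → 189
  G: 226 + 0.4×(128−226) = 226 − 39.2 = 186.8 → 187
  B: 40 + 0.4×(128−40) = 40 + 35.2 = 75.2 → 75
rgb(189, 187, 75) = #BDBB4B.

#BDBB4B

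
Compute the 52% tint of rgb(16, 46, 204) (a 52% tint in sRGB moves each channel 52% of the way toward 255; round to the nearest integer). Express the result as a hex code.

Per channel, c → c + 0.52(255 − c):
  R: 16 + 124.28 = 140.28 → 140
  G: 46 + 0.52×(255−46) = 46 + 108.68 = 154.68 → 155
  B: 204 + 0.52×(255−204) = 204 + 26.52 = 230.52 → 231
rgb(140, 155, 231) = #8c9be7.

#8c9be7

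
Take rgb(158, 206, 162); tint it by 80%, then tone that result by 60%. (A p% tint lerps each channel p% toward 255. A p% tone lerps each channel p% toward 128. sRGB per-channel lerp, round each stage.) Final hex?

Per channel, c → c + 0.8(255 − c):
  R: 158 + 0.8×(255−158) = 158 + 77.6 = 235.6 → 236
  G: 206 + 39.2 = 245.2 → 245
  B: 162 + 0.8×(255−162) = 162 + 74.4 = 236.4 → 236
After the tint: rgb(236, 245, 236) = #ECF5EC.
A 60% tone moves each channel 60% toward 128:
  R: 236 − 64.8 = 171.2 → 171
  G: 245 − 70.2 = 174.8 → 175
  B: 236 − 64.8 = 171.2 → 171
rgb(171, 175, 171) = #ABAFAB.

#ABAFAB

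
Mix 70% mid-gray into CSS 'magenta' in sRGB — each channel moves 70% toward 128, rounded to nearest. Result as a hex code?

CSS magenta is rgb(255, 0, 255).
Per channel, c → c + 0.7(128 − c):
  R: 255 + 0.7×(128−255) = 255 − 88.9 = 166.1 → 166
  G: 0 + 0.7×(128−0) = 0 + 89.6 = 89.6 → 90
  B: 255 + 0.7×(128−255) = 255 − 88.9 = 166.1 → 166
rgb(166, 90, 166) = #a65aa6.

#a65aa6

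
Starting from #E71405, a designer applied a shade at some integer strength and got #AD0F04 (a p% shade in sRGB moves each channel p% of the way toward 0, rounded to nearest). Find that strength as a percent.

#E71405 is rgb(231, 20, 5); #AD0F04 is rgb(173, 15, 4).
On the R channel (widest range): 173 ≈ 231 + (p/100)(0 − 231), so p ≈ 100×(173 − 231)/(0 − 231) = -5800/-231 = 25.11.
p = 25 reproduces all three channels after rounding.

25%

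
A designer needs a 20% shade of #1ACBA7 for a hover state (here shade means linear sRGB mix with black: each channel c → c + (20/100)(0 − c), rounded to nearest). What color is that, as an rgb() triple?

rgb(21, 162, 134)

#1ACBA7 is rgb(26, 203, 167).
Lerp each channel 20% toward 0:
  R: 26 + 0.2×(0−26) = 26 − 5.2 = 20.8 → 21
  G: 203 + 0.2×(0−203) = 203 − 40.6 = 162.4 → 162
  B: 167 − 33.4 = 133.6 → 134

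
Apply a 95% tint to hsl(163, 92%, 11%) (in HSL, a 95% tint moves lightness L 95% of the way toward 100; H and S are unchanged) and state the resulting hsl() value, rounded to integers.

hsl(163, 92%, 96%)

L moves 95% from 11 toward 100: 11 + 84.55 = 95.55 → 96.
H and S are unchanged.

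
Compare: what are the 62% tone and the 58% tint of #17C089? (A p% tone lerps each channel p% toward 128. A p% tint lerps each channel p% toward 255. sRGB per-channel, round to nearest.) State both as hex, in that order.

#589883, #9EE5CD

#17C089 is rgb(23, 192, 137).
62% tone:
  R: 23 + 0.62×(128−23) = 23 + 65.1 = 88.1 → 88
  G: 192 + 0.62×(128−192) = 192 − 39.68 = 152.32 → 152
  B: 137 + 0.62×(128−137) = 137 − 5.58 = 131.42 → 131
  → #589883
58% tint:
  R: 23 + 0.58×(255−23) = 23 + 134.56 = 157.56 → 158
  G: 192 + 0.58×(255−192) = 192 + 36.54 = 228.54 → 229
  B: 137 + 0.58×(255−137) = 137 + 68.44 = 205.44 → 205
  → #9EE5CD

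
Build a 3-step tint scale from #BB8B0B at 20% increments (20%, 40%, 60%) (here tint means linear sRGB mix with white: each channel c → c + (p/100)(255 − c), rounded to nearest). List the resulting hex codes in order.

#C9A23C, #D6B96D, #E4D19D

#BB8B0B is rgb(187, 139, 11).
20%: (187 + 13.6 = 200.6→201, 139 + 23.2 = 162.2→162, 11 + 48.8 = 59.8→60) → #C9A23C
40%: (187 + 27.2 = 214.2→214, 139 + 46.4 = 185.4→185, 11 + 97.6 = 108.6→109) → #D6B96D
60%: (187 + 40.8 = 227.8→228, 139 + 69.6 = 208.6→209, 11 + 146.4 = 157.4→157) → #E4D19D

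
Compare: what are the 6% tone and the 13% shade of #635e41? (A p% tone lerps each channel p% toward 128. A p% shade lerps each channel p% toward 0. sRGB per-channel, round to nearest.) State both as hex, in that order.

#656045, #565239

#635e41 is rgb(99, 94, 65).
6% tone:
  R: 99 + 0.06×(128−99) = 99 + 1.74 = 100.74 → 101
  G: 94 + 0.06×(128−94) = 94 + 2.04 = 96.04 → 96
  B: 65 + 3.78 = 68.78 → 69
  → #656045
13% shade:
  R: 99 + 0.13×(0−99) = 99 − 12.87 = 86.13 → 86
  G: 94 + 0.13×(0−94) = 94 − 12.22 = 81.78 → 82
  B: 65 + 0.13×(0−65) = 65 − 8.45 = 56.55 → 57
  → #565239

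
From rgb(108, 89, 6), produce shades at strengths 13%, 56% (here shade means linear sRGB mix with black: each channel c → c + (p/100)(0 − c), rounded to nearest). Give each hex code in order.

#5E4D05, #302703

13%: (108 − 14.04 = 93.96→94, 89 − 11.57 = 77.43→77, 6 − 0.78 = 5.22→5) → #5E4D05
56%: (108 − 60.48 = 47.52→48, 89 − 49.84 = 39.16→39, 6 − 3.36 = 2.64→3) → #302703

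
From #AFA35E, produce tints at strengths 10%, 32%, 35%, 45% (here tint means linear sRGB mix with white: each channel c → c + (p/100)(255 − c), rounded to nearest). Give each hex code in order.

#AFA35E is rgb(175, 163, 94).
10%: (175 + 8 = 183→183, 163 + 9.2 = 172.2→172, 94 + 16.1 = 110.1→110) → #B7AC6E
32%: (175 + 25.6 = 200.6→201, 163 + 29.44 = 192.44→192, 94 + 51.52 = 145.52→146) → #C9C092
35%: (175 + 28 = 203→203, 163 + 32.2 = 195.2→195, 94 + 56.35 = 150.35→150) → #CBC396
45%: (175 + 36 = 211→211, 163 + 41.4 = 204.4→204, 94 + 72.45 = 166.45→166) → #D3CCA6

#B7AC6E, #C9C092, #CBC396, #D3CCA6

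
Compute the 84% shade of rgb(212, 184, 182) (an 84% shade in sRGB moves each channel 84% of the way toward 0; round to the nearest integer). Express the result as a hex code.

An 84% shade moves each channel 84% toward 0:
  R: 212 − 178.08 = 33.92 → 34
  G: 184 + 0.84×(0−184) = 184 − 154.56 = 29.44 → 29
  B: 182 + 0.84×(0−182) = 182 − 152.88 = 29.12 → 29
rgb(34, 29, 29) = #221D1D.

#221D1D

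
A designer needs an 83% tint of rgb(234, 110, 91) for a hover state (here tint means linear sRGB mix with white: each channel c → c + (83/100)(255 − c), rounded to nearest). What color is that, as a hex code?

#FBE6E3

Per channel, c → c + 0.83(255 − c):
  R: 234 + 17.43 = 251.43 → 251
  G: 110 + 0.83×(255−110) = 110 + 120.35 = 230.35 → 230
  B: 91 + 136.12 = 227.12 → 227
rgb(251, 230, 227) = #FBE6E3.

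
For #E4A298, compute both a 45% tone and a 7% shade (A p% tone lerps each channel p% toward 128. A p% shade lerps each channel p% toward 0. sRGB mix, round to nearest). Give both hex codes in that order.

#E4A298 is rgb(228, 162, 152).
45% tone:
  R: 228 − 45 = 183 → 183
  G: 162 + 0.45×(128−162) = 162 − 15.3 = 146.7 → 147
  B: 152 + 0.45×(128−152) = 152 − 10.8 = 141.2 → 141
  → #B7938D
7% shade:
  R: 228 + 0.07×(0−228) = 228 − 15.96 = 212.04 → 212
  G: 162 − 11.34 = 150.66 → 151
  B: 152 + 0.07×(0−152) = 152 − 10.64 = 141.36 → 141
  → #D4978D

#B7938D, #D4978D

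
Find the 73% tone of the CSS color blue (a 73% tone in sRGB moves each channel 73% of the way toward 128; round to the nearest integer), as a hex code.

CSS blue is rgb(0, 0, 255).
Lerp each channel 73% toward 128:
  R: 0 + 0.73×(128−0) = 0 + 93.44 = 93.44 → 93
  G: 0 + 0.73×(128−0) = 0 + 93.44 = 93.44 → 93
  B: 255 − 92.71 = 162.29 → 162
rgb(93, 93, 162) = #5D5DA2.

#5D5DA2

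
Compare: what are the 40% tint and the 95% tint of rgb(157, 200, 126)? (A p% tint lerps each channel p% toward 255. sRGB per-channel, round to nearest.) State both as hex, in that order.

#c4deb2, #fafcf9

40% tint:
  R: 157 + 39.2 = 196.2 → 196
  G: 200 + 22 = 222 → 222
  B: 126 + 51.6 = 177.6 → 178
  → #c4deb2
95% tint:
  R: 157 + 93.1 = 250.1 → 250
  G: 200 + 52.25 = 252.25 → 252
  B: 126 + 122.55 = 248.55 → 249
  → #fafcf9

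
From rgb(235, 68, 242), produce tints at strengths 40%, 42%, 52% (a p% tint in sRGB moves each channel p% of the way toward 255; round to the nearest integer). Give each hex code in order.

40%: (235 + 8 = 243→243, 68 + 74.8 = 142.8→143, 242 + 5.2 = 247.2→247) → #f38ff7
42%: (235 + 8.4 = 243.4→243, 68 + 78.54 = 146.54→147, 242 + 5.46 = 247.46→247) → #f393f7
52%: (235 + 10.4 = 245.4→245, 68 + 97.24 = 165.24→165, 242 + 6.76 = 248.76→249) → #f5a5f9

#f38ff7, #f393f7, #f5a5f9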